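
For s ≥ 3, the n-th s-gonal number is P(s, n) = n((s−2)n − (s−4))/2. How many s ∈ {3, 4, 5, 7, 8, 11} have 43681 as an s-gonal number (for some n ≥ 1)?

s = 3: P(3, 295) = 43660 and P(3, 296) = 43956; 43681 is not s-gonal.
s = 4: P(4, 209) = 43681. ✓
s = 5: P(5, 170) = 43265 and P(5, 171) = 43776; 43681 is not s-gonal.
s = 7: P(7, 132) = 43362 and P(7, 133) = 44023; 43681 is not s-gonal.
s = 8: P(8, 121) = 43681. ✓
s = 11: P(11, 98) = 42875 and P(11, 99) = 43758; 43681 is not s-gonal.
Hits: s ∈ {4, 8} → 2.

2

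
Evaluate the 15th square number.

225

The 15th square number is n² with n = 15.
15² = 225.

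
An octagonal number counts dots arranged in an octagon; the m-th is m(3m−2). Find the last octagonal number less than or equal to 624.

560

Solve n(3n−2) ≤ 624 for integer n.
n = 14 gives 560 ≤ 624, while n = 15 gives 645 > 624; so the answer is 560.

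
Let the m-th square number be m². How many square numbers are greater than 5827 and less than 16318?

The n-th square number is n².
Smallest index with value > 5827: n = 77 (giving 5929).
Largest index with value < 16318: n = 127 (giving 16129).
Indices 77 through 127: 51 terms.

51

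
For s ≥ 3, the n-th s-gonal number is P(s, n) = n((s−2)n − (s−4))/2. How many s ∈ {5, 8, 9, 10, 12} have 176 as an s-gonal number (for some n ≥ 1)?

2

s = 5: P(5, 11) = 176. ✓
s = 8: P(8, 8) = 176. ✓
s = 9: P(9, 7) = 154 and P(9, 8) = 204; 176 is not s-gonal.
s = 10: P(10, 7) = 175 and P(10, 8) = 232; 176 is not s-gonal.
s = 12: P(12, 6) = 156 and P(12, 7) = 217; 176 is not s-gonal.
Hits: s ∈ {5, 8} → 2.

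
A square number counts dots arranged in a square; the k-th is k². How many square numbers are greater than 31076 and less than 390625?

The n-th square number is n².
Smallest index with value > 31076: n = 177 (giving 31329).
Largest index with value < 390625: n = 624 (giving 389376).
Indices 177 through 624: 448 terms.

448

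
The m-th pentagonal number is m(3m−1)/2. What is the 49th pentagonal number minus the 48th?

145

Consecutive pentagonal numbers differ by 3n − 2: here 3·49 − 2 = 145.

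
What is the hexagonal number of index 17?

The 17th hexagonal number is n(2n−1) with n = 17.
17·(2·17 − 1) = 17·33 = 561.

561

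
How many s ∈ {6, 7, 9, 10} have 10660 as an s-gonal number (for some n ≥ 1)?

s = 6: P(6, 73) = 10585 and P(6, 74) = 10878; 10660 is not s-gonal.
s = 7: P(7, 65) = 10465 and P(7, 66) = 10791; 10660 is not s-gonal.
s = 9: P(9, 55) = 10450 and P(9, 56) = 10836; 10660 is not s-gonal.
s = 10: P(10, 52) = 10660. ✓
Hits: s ∈ {10} → 1.

1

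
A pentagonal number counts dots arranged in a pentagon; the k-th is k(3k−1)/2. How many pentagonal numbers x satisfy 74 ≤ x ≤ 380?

9

The n-th pentagonal number is n(3n−1)/2.
Smallest index with value ≥ 74: n = 8 (giving 92).
Largest index with value ≤ 380: n = 16 (giving 376).
Indices 8 through 16: 9 terms.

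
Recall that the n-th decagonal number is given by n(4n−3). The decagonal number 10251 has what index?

51

Set n(4n−3) = 10251, giving 4n² − 3n − 10251 = 0.
The discriminant is 9 + 16·10251 = 164025, and √164025 = 405.
So n = (3 + 405) / 8 = 408/8 = 51.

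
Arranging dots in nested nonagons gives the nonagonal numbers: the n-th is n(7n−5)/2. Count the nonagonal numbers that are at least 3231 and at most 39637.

The n-th nonagonal number is n(7n−5)/2.
Smallest index with value ≥ 3231: n = 31 (giving 3286).
Largest index with value ≤ 39637: n = 106 (giving 39061).
Indices 31 through 106: 76 terms.

76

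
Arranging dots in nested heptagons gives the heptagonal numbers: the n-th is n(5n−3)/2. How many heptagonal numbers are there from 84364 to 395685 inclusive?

The n-th heptagonal number is n(5n−3)/2.
Smallest index with value ≥ 84364: n = 184 (giving 84364).
Largest index with value ≤ 395685: n = 398 (giving 395413).
Indices 184 through 398: 215 terms.

215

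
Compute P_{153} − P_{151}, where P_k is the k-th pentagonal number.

911

153·(3·153 − 1)/2 = 35037 and 151·(3·151 − 1)/2 = 34126.
Difference: 35037 − 34126 = 911.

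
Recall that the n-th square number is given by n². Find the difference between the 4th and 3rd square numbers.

7

n² − (n−1)² = 2n − 1, so 4² − 3² = 2·4 − 1 = 7.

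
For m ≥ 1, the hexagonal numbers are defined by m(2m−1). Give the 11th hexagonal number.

231

11·(2·11 − 1) = 11·21 = 231.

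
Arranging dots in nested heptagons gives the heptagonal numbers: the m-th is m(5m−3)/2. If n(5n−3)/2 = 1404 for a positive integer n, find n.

Set n(5n−3)/2 = 1404, giving 5n² − 3n − 2808 = 0.
The discriminant is 9 + 40·1404 = 56169, and √56169 = 237.
So n = (3 + 237) / 10 = 240/10 = 24.
Check: 24·(5·24 − 3)/2 = 1404. ✓

24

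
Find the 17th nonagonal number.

The 17th nonagonal number is n(7n−5)/2 with n = 17.
17·(7·17 − 5)/2 = 17·114/2 = 17·57 = 969.

969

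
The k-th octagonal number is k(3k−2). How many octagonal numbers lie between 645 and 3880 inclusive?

22

The n-th octagonal number is n(3n−2).
Smallest index with value ≥ 645: n = 15 (giving 645).
Largest index with value ≤ 3880: n = 36 (giving 3816).
Indices 15 through 36: 22 terms.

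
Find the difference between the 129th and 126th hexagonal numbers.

1527

129·(2·129 − 1) = 33153 and 126·(2·126 − 1) = 31626.
Difference: 33153 − 31626 = 1527.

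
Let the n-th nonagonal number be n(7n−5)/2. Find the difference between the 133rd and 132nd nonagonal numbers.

Consecutive nonagonal numbers differ by 7n − 6: here 7·133 − 6 = 925.

925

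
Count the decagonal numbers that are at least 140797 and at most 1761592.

The n-th decagonal number is n(4n−3).
Smallest index with value ≥ 140797: n = 188 (giving 140812).
Largest index with value ≤ 1761592: n = 664 (giving 1761592).
Indices 188 through 664: 477 terms.

477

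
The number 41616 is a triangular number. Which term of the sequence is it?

Set n(n+1)/2 = 41616, giving n² + n − 83232 = 0.
The discriminant is 1 + 8·41616 = 332929, and √332929 = 577.
So n = (-1 + 577) / 2 = 576/2 = 288.

288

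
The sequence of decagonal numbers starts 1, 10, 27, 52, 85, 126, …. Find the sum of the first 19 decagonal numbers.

Σ i(4i−3) = 4Σi² − 3Σi over i = 1..19.
Σi = 190 and Σi² = 2470.
4·2470 − 3·190 = 9310.

9310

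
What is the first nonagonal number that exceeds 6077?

6364

Solve n(7n−5)/2 > 6077 for integer n.
The largest n with value ≤ 6077 is 42 (since 6069 ≤ 6077 < 6364), so the first above is n = 43, value 6364.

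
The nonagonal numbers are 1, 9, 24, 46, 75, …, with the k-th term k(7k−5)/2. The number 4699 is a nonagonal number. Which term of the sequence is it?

37

Set n(7n−5)/2 = 4699, giving 7n² − 5n − 9398 = 0.
The discriminant is 25 + 56·4699 = 263169, and √263169 = 513.
So n = (5 + 513) / 14 = 518/14 = 37.
Check: 37·(7·37 − 5)/2 = 4699. ✓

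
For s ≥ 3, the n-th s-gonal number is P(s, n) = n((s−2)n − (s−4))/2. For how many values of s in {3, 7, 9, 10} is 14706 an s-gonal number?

1

s = 3: P(3, 171) = 14706. ✓
s = 7: P(7, 76) = 14326 and P(7, 77) = 14707; 14706 is not s-gonal.
s = 9: P(9, 65) = 14625 and P(9, 66) = 15081; 14706 is not s-gonal.
s = 10: P(10, 61) = 14701 and P(10, 62) = 15190; 14706 is not s-gonal.
Hits: s ∈ {3} → 1.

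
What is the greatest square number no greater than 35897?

35721

Solve n² ≤ 35897 for integer n.
n = 189 gives 35721 ≤ 35897, while n = 190 gives 36100 > 35897; so the answer is 35721.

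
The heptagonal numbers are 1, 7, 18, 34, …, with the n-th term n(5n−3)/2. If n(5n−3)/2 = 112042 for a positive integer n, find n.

212

Set n(5n−3)/2 = 112042, giving 5n² − 3n − 224084 = 0.
The discriminant is 9 + 40·112042 = 4481689, and √4481689 = 2117.
So n = (3 + 2117) / 10 = 2120/10 = 212.
Check: 212·(5·212 − 3)/2 = 112042. ✓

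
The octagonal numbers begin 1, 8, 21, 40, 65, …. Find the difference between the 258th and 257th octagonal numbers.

1543

Consecutive octagonal numbers differ by 6n − 5: here 6·258 − 5 = 1543.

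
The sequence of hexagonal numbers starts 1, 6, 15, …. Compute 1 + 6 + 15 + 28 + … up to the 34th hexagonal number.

Σ i(2i−1) = 2Σi² − Σi over i = 1..34.
Σi = 595 and Σi² = 13685.
2·13685 − 1·595 = 26775.

26775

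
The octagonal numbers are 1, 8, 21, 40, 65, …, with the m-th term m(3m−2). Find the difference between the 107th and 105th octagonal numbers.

107·(3·107 − 2) = 34133 and 105·(3·105 − 2) = 32865.
Difference: 34133 − 32865 = 1268.

1268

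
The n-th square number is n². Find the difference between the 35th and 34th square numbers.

69

n² − (n−1)² = 2n − 1, so 35² − 34² = 2·35 − 1 = 69.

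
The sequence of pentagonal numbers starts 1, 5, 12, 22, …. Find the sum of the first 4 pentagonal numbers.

40

Σ i(3i−1)/2 = (3Σi² − Σi) / 2 over i = 1..4.
Σi = 10 and Σi² = 30.
(3·30 − 1·10) / 2 = 80/2 = 40.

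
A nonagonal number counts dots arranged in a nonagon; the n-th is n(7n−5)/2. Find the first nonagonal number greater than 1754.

1794

Solve n(7n−5)/2 > 1754 for integer n.
The largest n with value ≤ 1754 is 22 (since 1639 ≤ 1754 < 1794), so the first above is n = 23, value 1794.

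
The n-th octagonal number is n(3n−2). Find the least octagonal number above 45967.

Solve n(3n−2) > 45967 for integer n.
The largest n with value ≤ 45967 is 124 (since 45880 ≤ 45967 < 46625), so the first above is n = 125, value 46625.

46625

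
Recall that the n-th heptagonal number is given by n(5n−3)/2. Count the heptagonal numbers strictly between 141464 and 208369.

The n-th heptagonal number is n(5n−3)/2.
Smallest index with value > 141464: n = 239 (giving 142444).
Largest index with value < 208369: n = 288 (giving 206928).
Indices 239 through 288: 50 terms.

50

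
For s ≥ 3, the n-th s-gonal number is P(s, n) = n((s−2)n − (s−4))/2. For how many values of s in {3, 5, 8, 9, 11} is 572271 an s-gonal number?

s = 3: P(3, 1069) = 571915 and P(3, 1070) = 572985; 572271 is not s-gonal.
s = 5: P(5, 617) = 570725 and P(5, 618) = 572577; 572271 is not s-gonal.
s = 8: P(8, 437) = 572033 and P(8, 438) = 574656; 572271 is not s-gonal.
s = 9: P(9, 404) = 570246 and P(9, 405) = 573075; 572271 is not s-gonal.
s = 11: P(11, 357) = 572271. ✓
Hits: s ∈ {11} → 1.

1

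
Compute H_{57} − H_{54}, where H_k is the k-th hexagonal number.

663

57·(2·57 − 1) = 6441 and 54·(2·54 − 1) = 5778.
Difference: 6441 − 5778 = 663.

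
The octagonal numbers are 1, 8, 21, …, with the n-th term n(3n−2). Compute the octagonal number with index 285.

The 285th octagonal number is n(3n−2) with n = 285.
285·(3·285 − 2) = 285·853 = 243105.

243105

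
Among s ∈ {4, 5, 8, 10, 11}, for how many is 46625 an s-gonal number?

1

s = 4: P(4, 215) = 46225 and P(4, 216) = 46656; 46625 is not s-gonal.
s = 5: P(5, 176) = 46376 and P(5, 177) = 46905; 46625 is not s-gonal.
s = 8: P(8, 125) = 46625. ✓
s = 10: P(10, 108) = 46332 and P(10, 109) = 47197; 46625 is not s-gonal.
s = 11: P(11, 102) = 46461 and P(11, 103) = 47380; 46625 is not s-gonal.
Hits: s ∈ {8} → 1.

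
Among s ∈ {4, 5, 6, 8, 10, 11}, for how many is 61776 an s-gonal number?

s = 4: P(4, 248) = 61504 and P(4, 249) = 62001; 61776 is not s-gonal.
s = 5: P(5, 203) = 61712 and P(5, 204) = 62322; 61776 is not s-gonal.
s = 6: P(6, 176) = 61776. ✓
s = 8: P(8, 143) = 61061 and P(8, 144) = 61920; 61776 is not s-gonal.
s = 10: P(10, 124) = 61132 and P(10, 125) = 62125; 61776 is not s-gonal.
s = 11: P(11, 117) = 61191 and P(11, 118) = 62245; 61776 is not s-gonal.
Hits: s ∈ {6} → 1.

1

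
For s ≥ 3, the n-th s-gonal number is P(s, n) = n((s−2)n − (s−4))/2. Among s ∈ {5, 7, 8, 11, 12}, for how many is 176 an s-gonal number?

2

s = 5: P(5, 11) = 176. ✓
s = 7: P(7, 8) = 148 and P(7, 9) = 189; 176 is not s-gonal.
s = 8: P(8, 8) = 176. ✓
s = 11: P(11, 6) = 141 and P(11, 7) = 196; 176 is not s-gonal.
s = 12: P(12, 6) = 156 and P(12, 7) = 217; 176 is not s-gonal.
Hits: s ∈ {5, 8} → 2.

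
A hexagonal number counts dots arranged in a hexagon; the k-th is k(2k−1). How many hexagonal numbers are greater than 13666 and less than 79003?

The n-th hexagonal number is n(2n−1).
Smallest index with value > 13666: n = 83 (giving 13695).
Largest index with value < 79003: n = 198 (giving 78210).
Indices 83 through 198: 116 terms.

116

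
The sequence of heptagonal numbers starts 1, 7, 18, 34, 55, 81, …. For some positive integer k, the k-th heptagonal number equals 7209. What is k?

54

Set n(5n−3)/2 = 7209, giving 5n² − 3n − 14418 = 0.
The discriminant is 9 + 40·7209 = 288369, and √288369 = 537.
So n = (3 + 537) / 10 = 540/10 = 54.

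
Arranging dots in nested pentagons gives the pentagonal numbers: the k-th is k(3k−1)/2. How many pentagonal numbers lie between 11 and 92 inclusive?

The n-th pentagonal number is n(3n−1)/2.
Smallest index with value ≥ 11: n = 3 (giving 12).
Largest index with value ≤ 92: n = 8 (giving 92).
Indices 3 through 8: 6 terms.

6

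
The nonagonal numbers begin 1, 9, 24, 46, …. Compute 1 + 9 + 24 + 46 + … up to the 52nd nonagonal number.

165360

Σ i(7i−5)/2 = (7Σi² − 5Σi) / 2 over i = 1..52.
Σi = 1378 and Σi² = 48230.
(7·48230 − 5·1378) / 2 = 330720/2 = 165360.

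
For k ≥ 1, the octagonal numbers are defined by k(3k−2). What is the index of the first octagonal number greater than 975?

19

Solve n(3n−2) > 975 for integer n.
The largest n with value ≤ 975 is 18 (since 936 ≤ 975 < 1045), so the first above is n = 19, value 1045.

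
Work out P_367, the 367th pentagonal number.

201850

The 367th pentagonal number is n(3n−1)/2 with n = 367.
367·(3·367 − 1)/2 = 367·1100/2 = 367·550 = 201850.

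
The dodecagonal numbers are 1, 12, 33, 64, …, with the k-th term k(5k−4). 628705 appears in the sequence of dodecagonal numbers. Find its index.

Set n(5n−4) = 628705, giving 5n² − 4n − 628705 = 0.
The discriminant is 16 + 20·628705 = 12574116, and √12574116 = 3546.
So n = (4 + 3546) / 10 = 3550/10 = 355.

355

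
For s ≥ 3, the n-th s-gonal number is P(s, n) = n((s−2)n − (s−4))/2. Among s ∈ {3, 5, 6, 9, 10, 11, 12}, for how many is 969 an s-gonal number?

1

s = 3: P(3, 43) = 946 and P(3, 44) = 990; 969 is not s-gonal.
s = 5: P(5, 25) = 925 and P(5, 26) = 1001; 969 is not s-gonal.
s = 6: P(6, 22) = 946 and P(6, 23) = 1035; 969 is not s-gonal.
s = 9: P(9, 17) = 969. ✓
s = 10: P(10, 15) = 855 and P(10, 16) = 976; 969 is not s-gonal.
s = 11: P(11, 15) = 960 and P(11, 16) = 1096; 969 is not s-gonal.
s = 12: P(12, 14) = 924 and P(12, 15) = 1065; 969 is not s-gonal.
Hits: s ∈ {9} → 1.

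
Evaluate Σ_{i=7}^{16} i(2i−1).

Σ i(2i−1) = 2Σi² − Σi over i = 7..16.
Σi = 136 − 21 = 115 and Σi² = 1496 − 91 = 1405.
2·1405 − 1·115 = 2695.

2695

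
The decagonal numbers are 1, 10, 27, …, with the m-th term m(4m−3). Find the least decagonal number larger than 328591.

Solve n(4n−3) > 328591 for integer n.
The largest n with value ≤ 328591 is 286 (since 326326 ≤ 328591 < 328615), so the first above is n = 287, value 328615.

328615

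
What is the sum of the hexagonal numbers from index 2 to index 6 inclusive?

Σ i(2i−1) = 2Σi² − Σi over i = 2..6.
Σi = 21 − 1 = 20 and Σi² = 91 − 1 = 90.
2·90 − 1·20 = 160.

160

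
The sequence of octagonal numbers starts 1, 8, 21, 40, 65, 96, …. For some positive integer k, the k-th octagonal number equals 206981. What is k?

263

Set n(3n−2) = 206981, giving 3n² − 2n − 206981 = 0.
The discriminant is 4 + 12·206981 = 2483776, and √2483776 = 1576.
So n = (2 + 1576) / 6 = 1578/6 = 263.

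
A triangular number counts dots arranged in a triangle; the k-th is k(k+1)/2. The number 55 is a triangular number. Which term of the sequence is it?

10

Set n(n+1)/2 = 55, giving n² + n − 110 = 0.
The discriminant is 1 + 8·55 = 441, and √441 = 21.
So n = (-1 + 21) / 2 = 20/2 = 10.
Check: 10·11/2 = 55. ✓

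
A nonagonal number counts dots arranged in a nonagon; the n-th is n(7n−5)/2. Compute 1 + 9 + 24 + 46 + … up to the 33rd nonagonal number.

42449

Σ i(7i−5)/2 = (7Σi² − 5Σi) / 2 over i = 1..33.
Σi = 561 and Σi² = 12529.
(7·12529 − 5·561) / 2 = 84898/2 = 42449.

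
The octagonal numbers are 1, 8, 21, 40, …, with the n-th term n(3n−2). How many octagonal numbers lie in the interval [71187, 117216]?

44

The n-th octagonal number is n(3n−2).
Smallest index with value ≥ 71187: n = 155 (giving 71765).
Largest index with value ≤ 117216: n = 198 (giving 117216).
Indices 155 through 198: 44 terms.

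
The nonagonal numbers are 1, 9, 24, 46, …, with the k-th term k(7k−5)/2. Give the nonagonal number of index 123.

The 123rd nonagonal number is n(7n−5)/2 with n = 123.
123·(7·123 − 5)/2 = 123·856/2 = 123·428 = 52644.

52644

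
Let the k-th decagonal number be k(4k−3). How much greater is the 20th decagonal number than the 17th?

20·(4·20 − 3) = 1540 and 17·(4·17 − 3) = 1105.
Difference: 1540 − 1105 = 435.

435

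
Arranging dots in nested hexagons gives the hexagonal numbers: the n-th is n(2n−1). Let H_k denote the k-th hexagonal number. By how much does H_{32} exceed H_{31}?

Consecutive hexagonal numbers differ by 4n − 3: here 4·32 − 3 = 125.

125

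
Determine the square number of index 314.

98596

314² = 98596.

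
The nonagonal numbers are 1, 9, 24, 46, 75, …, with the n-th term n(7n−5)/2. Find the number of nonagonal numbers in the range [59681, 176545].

The n-th nonagonal number is n(7n−5)/2.
Smallest index with value ≥ 59681: n = 131 (giving 59736).
Largest index with value ≤ 176545: n = 224 (giving 175056).
Indices 131 through 224: 94 terms.

94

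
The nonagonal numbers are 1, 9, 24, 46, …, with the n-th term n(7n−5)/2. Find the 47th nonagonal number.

7614

The 47th nonagonal number is n(7n−5)/2 with n = 47.
47·(7·47 − 5)/2 = 47·324/2 = 47·162 = 7614.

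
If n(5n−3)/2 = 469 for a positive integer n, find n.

Set n(5n−3)/2 = 469, giving 5n² − 3n − 938 = 0.
The discriminant is 9 + 40·469 = 18769, and √18769 = 137.
So n = (3 + 137) / 10 = 140/10 = 14.

14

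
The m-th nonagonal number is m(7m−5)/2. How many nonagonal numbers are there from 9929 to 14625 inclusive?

The n-th nonagonal number is n(7n−5)/2.
Smallest index with value ≥ 9929: n = 54 (giving 10071).
Largest index with value ≤ 14625: n = 65 (giving 14625).
Indices 54 through 65: 12 terms.

12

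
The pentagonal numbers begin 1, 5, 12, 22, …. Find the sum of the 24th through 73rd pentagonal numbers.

190825

Σ i(3i−1)/2 = (3Σi² − Σi) / 2 over i = 24..73.
Σi = 2701 − 276 = 2425 and Σi² = 132349 − 4324 = 128025.
(3·128025 − 1·2425) / 2 = 381650/2 = 190825.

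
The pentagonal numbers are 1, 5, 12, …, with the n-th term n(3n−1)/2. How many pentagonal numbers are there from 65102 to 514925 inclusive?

The n-th pentagonal number is n(3n−1)/2.
Smallest index with value ≥ 65102: n = 209 (giving 65417).
Largest index with value ≤ 514925: n = 586 (giving 514801).
Indices 209 through 586: 378 terms.

378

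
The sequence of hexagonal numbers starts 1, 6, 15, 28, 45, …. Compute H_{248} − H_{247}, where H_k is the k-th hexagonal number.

Consecutive hexagonal numbers differ by 4n − 3: here 4·248 − 3 = 989.

989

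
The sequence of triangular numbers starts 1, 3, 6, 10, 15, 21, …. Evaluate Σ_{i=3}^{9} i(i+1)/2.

161

Σ i(i+1)/2 = (Σi² + Σi) / 2 over i = 3..9.
Σi = 45 − 3 = 42 and Σi² = 285 − 5 = 280.
(1·280 + 1·42) / 2 = 322/2 = 161.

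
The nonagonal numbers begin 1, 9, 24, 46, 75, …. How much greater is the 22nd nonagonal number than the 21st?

148

Consecutive nonagonal numbers differ by 7n − 6: here 7·22 − 6 = 148.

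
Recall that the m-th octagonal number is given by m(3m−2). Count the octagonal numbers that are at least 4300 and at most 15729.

34

The n-th octagonal number is n(3n−2).
Smallest index with value ≥ 4300: n = 39 (giving 4485).
Largest index with value ≤ 15729: n = 72 (giving 15408).
Indices 39 through 72: 34 terms.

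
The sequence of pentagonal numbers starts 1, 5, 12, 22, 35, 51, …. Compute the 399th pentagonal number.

399·(3·399 − 1)/2 = 399·1196/2 = 399·598 = 238602.

238602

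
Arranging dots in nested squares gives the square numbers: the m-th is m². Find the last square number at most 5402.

5329

Solve n² ≤ 5402 for integer n.
n = 73 gives 5329 ≤ 5402, while n = 74 gives 5476 > 5402; so the answer is 5329.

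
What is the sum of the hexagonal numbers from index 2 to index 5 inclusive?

94

Σ i(2i−1) = 2Σi² − Σi over i = 2..5.
Σi = 15 − 1 = 14 and Σi² = 55 − 1 = 54.
2·54 − 1·14 = 94.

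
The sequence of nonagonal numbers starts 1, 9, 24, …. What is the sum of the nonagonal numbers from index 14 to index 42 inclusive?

84651

Σ i(7i−5)/2 = (7Σi² − 5Σi) / 2 over i = 14..42.
Σi = 903 − 91 = 812 and Σi² = 25585 − 819 = 24766.
(7·24766 − 5·812) / 2 = 169302/2 = 84651.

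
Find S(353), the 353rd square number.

The 353rd square number is n² with n = 353.
353² = 124609.

124609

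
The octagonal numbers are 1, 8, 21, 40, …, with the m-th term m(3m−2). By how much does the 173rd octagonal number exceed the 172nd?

1033

Consecutive octagonal numbers differ by 6n − 5: here 6·173 − 5 = 1033.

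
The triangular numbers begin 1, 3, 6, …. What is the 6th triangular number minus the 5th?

6

Consecutive triangular numbers differ by n: T_{6} − T_{5} = 6.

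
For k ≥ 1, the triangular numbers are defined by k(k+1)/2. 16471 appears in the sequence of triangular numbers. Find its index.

Set n(n+1)/2 = 16471, giving n² + n − 32942 = 0.
So n = (-1 + 363) / 2 = 362/2 = 181.
Check: 181·182/2 = 16471. ✓

181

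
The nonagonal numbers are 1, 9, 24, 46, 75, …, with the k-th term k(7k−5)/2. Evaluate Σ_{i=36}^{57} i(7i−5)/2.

167035

Σ i(7i−5)/2 = (7Σi² − 5Σi) / 2 over i = 36..57.
Σi = 1653 − 630 = 1023 and Σi² = 63365 − 14910 = 48455.
(7·48455 − 5·1023) / 2 = 334070/2 = 167035.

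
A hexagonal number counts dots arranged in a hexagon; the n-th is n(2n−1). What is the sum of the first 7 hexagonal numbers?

Σ i(2i−1) = 2Σi² − Σi over i = 1..7.
Σi = 28 and Σi² = 140.
2·140 − 1·28 = 252.

252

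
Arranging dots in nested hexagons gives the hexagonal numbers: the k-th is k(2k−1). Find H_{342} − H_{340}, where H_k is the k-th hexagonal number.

342·(2·342 − 1) = 233586 and 340·(2·340 − 1) = 230860.
Difference: 233586 − 230860 = 2726.

2726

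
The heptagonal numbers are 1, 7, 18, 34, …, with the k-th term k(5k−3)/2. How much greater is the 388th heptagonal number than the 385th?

5793

388·(5·388 − 3)/2 = 375778 and 385·(5·385 − 3)/2 = 369985.
Difference: 375778 − 369985 = 5793.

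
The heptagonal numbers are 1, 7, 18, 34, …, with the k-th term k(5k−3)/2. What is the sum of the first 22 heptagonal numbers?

9108

Σ i(5i−3)/2 = (5Σi² − 3Σi) / 2 over i = 1..22.
Σi = 253 and Σi² = 3795.
(5·3795 − 3·253) / 2 = 18216/2 = 9108.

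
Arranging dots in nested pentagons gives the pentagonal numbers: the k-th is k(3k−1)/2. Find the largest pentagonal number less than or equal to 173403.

173230

Solve n(3n−1)/2 ≤ 173403 for integer n.
n = 340 gives 173230 ≤ 173403, while n = 341 gives 174251 > 173403; so the answer is 173230.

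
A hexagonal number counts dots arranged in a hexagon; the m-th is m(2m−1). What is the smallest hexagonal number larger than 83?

Solve n(2n−1) > 83 for integer n.
The largest n with value ≤ 83 is 6 (since 66 ≤ 83 < 91), so the first above is n = 7, value 91.

91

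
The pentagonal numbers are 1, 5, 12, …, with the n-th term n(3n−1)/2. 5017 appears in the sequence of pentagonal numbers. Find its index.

58

Set n(3n−1)/2 = 5017, giving 3n² − n − 10034 = 0.
The discriminant is 1 + 24·5017 = 120409, and √120409 = 347.
So n = (1 + 347) / 6 = 348/6 = 58.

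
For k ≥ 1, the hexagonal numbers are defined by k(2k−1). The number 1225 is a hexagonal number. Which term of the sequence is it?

25

Set n(2n−1) = 1225, giving 2n² − n − 1225 = 0.
The discriminant is 1 + 8·1225 = 9801, and √9801 = 99.
So n = (1 + 99) / 4 = 100/4 = 25.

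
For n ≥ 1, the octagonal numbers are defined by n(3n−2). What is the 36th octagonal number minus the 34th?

416

36·(3·36 − 2) = 3816 and 34·(3·34 − 2) = 3400.
Difference: 3816 − 3400 = 416.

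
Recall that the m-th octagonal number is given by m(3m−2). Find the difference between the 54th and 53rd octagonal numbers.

Consecutive octagonal numbers differ by 6n − 5: here 6·54 − 5 = 319.

319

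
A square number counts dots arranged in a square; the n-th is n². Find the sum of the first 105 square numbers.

Σ_{i=1}^{105} i² = 105·106·211/6 = 391405.

391405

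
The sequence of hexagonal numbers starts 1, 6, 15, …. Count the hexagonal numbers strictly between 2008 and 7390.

30

The n-th hexagonal number is n(2n−1).
Smallest index with value > 2008: n = 32 (giving 2016).
Largest index with value < 7390: n = 61 (giving 7381).
Indices 32 through 61: 30 terms.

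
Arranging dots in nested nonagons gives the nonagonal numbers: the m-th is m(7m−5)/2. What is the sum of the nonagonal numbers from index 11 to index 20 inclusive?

8310

Σ i(7i−5)/2 = (7Σi² − 5Σi) / 2 over i = 11..20.
Σi = 210 − 55 = 155 and Σi² = 2870 − 385 = 2485.
(7·2485 − 5·155) / 2 = 16620/2 = 8310.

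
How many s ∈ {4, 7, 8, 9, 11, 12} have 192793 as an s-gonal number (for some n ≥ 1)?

s = 4: P(4, 439) = 192721 and P(4, 440) = 193600; 192793 is not s-gonal.
s = 7: P(7, 278) = 192793. ✓
s = 8: P(8, 253) = 191521 and P(8, 254) = 193040; 192793 is not s-gonal.
s = 9: P(9, 235) = 192700 and P(9, 236) = 194346; 192793 is not s-gonal.
s = 11: P(11, 207) = 192096 and P(11, 208) = 193960; 192793 is not s-gonal.
s = 12: P(12, 196) = 191296 and P(12, 197) = 193257; 192793 is not s-gonal.
Hits: s ∈ {7} → 1.

1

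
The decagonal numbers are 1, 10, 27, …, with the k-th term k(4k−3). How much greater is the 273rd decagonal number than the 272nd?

Consecutive decagonal numbers differ by 8n − 7: here 8·273 − 7 = 2177.

2177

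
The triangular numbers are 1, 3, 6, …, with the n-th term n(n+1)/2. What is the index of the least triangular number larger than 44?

Solve n(n+1)/2 > 44 for integer n.
The largest n with value ≤ 44 is 8 (since 36 ≤ 44 < 45), so the first above is n = 9, value 45.

9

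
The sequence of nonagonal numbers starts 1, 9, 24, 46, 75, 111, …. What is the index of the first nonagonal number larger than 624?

14

Solve n(7n−5)/2 > 624 for integer n.
The largest n with value ≤ 624 is 13 (since 559 ≤ 624 < 651), so the first above is n = 14, value 651.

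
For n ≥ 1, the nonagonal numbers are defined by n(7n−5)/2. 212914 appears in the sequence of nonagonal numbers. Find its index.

Set n(7n−5)/2 = 212914, giving 7n² − 5n − 425828 = 0.
So n = (5 + 3453) / 14 = 3458/14 = 247.

247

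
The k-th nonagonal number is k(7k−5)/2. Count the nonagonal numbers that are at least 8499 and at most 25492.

The n-th nonagonal number is n(7n−5)/2.
Smallest index with value ≥ 8499: n = 50 (giving 8625).
Largest index with value ≤ 25492: n = 85 (giving 25075).
Indices 50 through 85: 36 terms.

36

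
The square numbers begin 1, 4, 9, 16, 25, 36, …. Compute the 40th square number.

1600

The 40th square number is n² with n = 40.
40² = 1600.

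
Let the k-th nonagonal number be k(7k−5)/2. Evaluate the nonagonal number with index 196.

133966

196·(7·196 − 5)/2 = 196·1367/2 = 133966.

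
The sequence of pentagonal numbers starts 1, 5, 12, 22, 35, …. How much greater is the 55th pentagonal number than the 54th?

163

Consecutive pentagonal numbers differ by 3n − 2: here 3·55 − 2 = 163.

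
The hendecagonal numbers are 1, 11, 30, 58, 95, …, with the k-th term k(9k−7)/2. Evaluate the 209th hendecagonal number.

The 209th hendecagonal number is n(9n−7)/2 with n = 209.
209·(9·209 − 7)/2 = 209·1874/2 = 209·937 = 195833.

195833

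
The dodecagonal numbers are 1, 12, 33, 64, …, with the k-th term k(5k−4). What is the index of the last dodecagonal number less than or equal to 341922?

Solve n(5n−4) ≤ 341922 for integer n.
n = 261 gives 339561 ≤ 341922, while n = 262 gives 342172 > 341922; so the answer is index 261.

261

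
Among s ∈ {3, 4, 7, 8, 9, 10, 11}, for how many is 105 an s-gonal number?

s = 3: P(3, 14) = 105. ✓
s = 4: P(4, 10) = 100 and P(4, 11) = 121; 105 is not s-gonal.
s = 7: P(7, 6) = 81 and P(7, 7) = 112; 105 is not s-gonal.
s = 8: P(8, 6) = 96 and P(8, 7) = 133; 105 is not s-gonal.
s = 9: P(9, 5) = 75 and P(9, 6) = 111; 105 is not s-gonal.
s = 10: P(10, 5) = 85 and P(10, 6) = 126; 105 is not s-gonal.
s = 11: P(11, 5) = 95 and P(11, 6) = 141; 105 is not s-gonal.
Hits: s ∈ {3} → 1.

1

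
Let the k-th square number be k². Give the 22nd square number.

484

The 22nd square number is n² with n = 22.
22² = 484.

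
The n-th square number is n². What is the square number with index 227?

227² = 51529.

51529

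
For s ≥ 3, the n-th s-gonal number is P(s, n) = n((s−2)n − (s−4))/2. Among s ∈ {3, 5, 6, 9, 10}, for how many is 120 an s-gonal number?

s = 3: P(3, 15) = 120. ✓
s = 5: P(5, 9) = 117 and P(5, 10) = 145; 120 is not s-gonal.
s = 6: P(6, 8) = 120. ✓
s = 9: P(9, 6) = 111 and P(9, 7) = 154; 120 is not s-gonal.
s = 10: P(10, 5) = 85 and P(10, 6) = 126; 120 is not s-gonal.
Hits: s ∈ {3, 6} → 2.

2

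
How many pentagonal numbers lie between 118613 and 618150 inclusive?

The n-th pentagonal number is n(3n−1)/2.
Smallest index with value ≥ 118613: n = 282 (giving 119145).
Largest index with value ≤ 618150: n = 642 (giving 617925).
Indices 282 through 642: 361 terms.

361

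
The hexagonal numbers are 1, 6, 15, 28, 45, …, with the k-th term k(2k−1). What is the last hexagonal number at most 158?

153

Solve n(2n−1) ≤ 158 for integer n.
n = 9 gives 153 ≤ 158, while n = 10 gives 190 > 158; so the answer is 153.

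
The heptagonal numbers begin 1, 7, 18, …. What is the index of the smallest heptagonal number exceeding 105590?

206

Solve n(5n−3)/2 > 105590 for integer n.
The largest n with value ≤ 105590 is 205 (since 104755 ≤ 105590 < 105781), so the first above is n = 206, value 105781.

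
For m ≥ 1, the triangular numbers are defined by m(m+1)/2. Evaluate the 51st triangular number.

1326

The 51st triangular number is n(n+1)/2 with n = 51.
51·52/2 = 2652/2 = 1326.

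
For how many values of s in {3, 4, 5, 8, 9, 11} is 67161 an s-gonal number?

s = 3: P(3, 366) = 67161. ✓
s = 4: P(4, 259) = 67081 and P(4, 260) = 67600; 67161 is not s-gonal.
s = 5: P(5, 211) = 66676 and P(5, 212) = 67310; 67161 is not s-gonal.
s = 8: P(8, 149) = 66305 and P(8, 150) = 67200; 67161 is not s-gonal.
s = 9: P(9, 138) = 66309 and P(9, 139) = 67276; 67161 is not s-gonal.
s = 11: P(11, 122) = 66551 and P(11, 123) = 67650; 67161 is not s-gonal.
Hits: s ∈ {3} → 1.

1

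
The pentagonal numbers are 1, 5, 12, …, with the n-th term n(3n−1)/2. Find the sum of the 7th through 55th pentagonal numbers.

Σ i(3i−1)/2 = (3Σi² − Σi) / 2 over i = 7..55.
Σi = 1540 − 21 = 1519 and Σi² = 56980 − 91 = 56889.
(3·56889 − 1·1519) / 2 = 169148/2 = 84574.

84574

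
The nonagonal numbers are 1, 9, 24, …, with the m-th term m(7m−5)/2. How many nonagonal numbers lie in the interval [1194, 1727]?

4

The n-th nonagonal number is n(7n−5)/2.
Smallest index with value ≥ 1194: n = 19 (giving 1216).
Largest index with value ≤ 1727: n = 22 (giving 1639).
Indices 19 through 22: 4 terms.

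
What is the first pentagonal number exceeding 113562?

Solve n(3n−1)/2 > 113562 for integer n.
The largest n with value ≤ 113562 is 275 (since 113300 ≤ 113562 < 114126), so the first above is n = 276, value 114126.

114126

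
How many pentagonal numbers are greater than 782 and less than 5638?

38

The n-th pentagonal number is n(3n−1)/2.
Smallest index with value > 782: n = 24 (giving 852).
Largest index with value < 5638: n = 61 (giving 5551).
Indices 24 through 61: 38 terms.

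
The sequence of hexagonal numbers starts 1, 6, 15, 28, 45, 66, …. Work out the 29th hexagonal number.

1653

The 29th hexagonal number is n(2n−1) with n = 29.
29·(2·29 − 1) = 29·57 = 1653.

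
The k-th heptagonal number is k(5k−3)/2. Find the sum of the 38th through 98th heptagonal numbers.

Σ i(5i−3)/2 = (5Σi² − 3Σi) / 2 over i = 38..98.
Σi = 4851 − 703 = 4148 and Σi² = 318549 − 17575 = 300974.
(5·300974 − 3·4148) / 2 = 1492426/2 = 746213.

746213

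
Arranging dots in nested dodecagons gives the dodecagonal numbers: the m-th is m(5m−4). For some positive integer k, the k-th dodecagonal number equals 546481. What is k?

331

Set n(5n−4) = 546481, giving 5n² − 4n − 546481 = 0.
The discriminant is 16 + 20·546481 = 10929636, and √10929636 = 3306.
So n = (4 + 3306) / 10 = 3310/10 = 331.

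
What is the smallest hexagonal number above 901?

Solve n(2n−1) > 901 for integer n.
The largest n with value ≤ 901 is 21 (since 861 ≤ 901 < 946), so the first above is n = 22, value 946.

946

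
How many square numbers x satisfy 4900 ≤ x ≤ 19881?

The n-th square number is n².
Smallest index with value ≥ 4900: n = 70 (giving 4900).
Largest index with value ≤ 19881: n = 141 (giving 19881).
Indices 70 through 141: 72 terms.

72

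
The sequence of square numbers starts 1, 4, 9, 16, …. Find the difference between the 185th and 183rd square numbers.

185² = 34225 and 183² = 33489.
Difference: 34225 − 33489 = 736.

736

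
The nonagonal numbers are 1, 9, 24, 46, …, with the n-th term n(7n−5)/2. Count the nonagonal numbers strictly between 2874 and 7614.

The n-th nonagonal number is n(7n−5)/2.
Smallest index with value > 2874: n = 30 (giving 3075).
Largest index with value < 7614: n = 46 (giving 7291).
Indices 30 through 46: 17 terms.

17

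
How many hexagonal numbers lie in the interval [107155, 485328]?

261

The n-th hexagonal number is n(2n−1).
Smallest index with value ≥ 107155: n = 232 (giving 107416).
Largest index with value ≤ 485328: n = 492 (giving 483636).
Indices 232 through 492: 261 terms.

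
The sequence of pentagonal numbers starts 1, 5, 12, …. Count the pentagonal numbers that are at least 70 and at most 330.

9

The n-th pentagonal number is n(3n−1)/2.
Smallest index with value ≥ 70: n = 7 (giving 70).
Largest index with value ≤ 330: n = 15 (giving 330).
Indices 7 through 15: 9 terms.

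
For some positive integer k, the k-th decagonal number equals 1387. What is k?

Set n(4n−3) = 1387, giving 4n² − 3n − 1387 = 0.
The discriminant is 9 + 16·1387 = 22201, and √22201 = 149.
So n = (3 + 149) / 8 = 152/8 = 19.

19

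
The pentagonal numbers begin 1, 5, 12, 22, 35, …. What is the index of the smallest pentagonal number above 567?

Solve n(3n−1)/2 > 567 for integer n.
The largest n with value ≤ 567 is 19 (since 532 ≤ 567 < 590), so the first above is n = 20, value 590.

20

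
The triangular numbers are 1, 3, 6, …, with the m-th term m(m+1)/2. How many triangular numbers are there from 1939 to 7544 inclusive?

61

The n-th triangular number is n(n+1)/2.
Smallest index with value ≥ 1939: n = 62 (giving 1953).
Largest index with value ≤ 7544: n = 122 (giving 7503).
Indices 62 through 122: 61 terms.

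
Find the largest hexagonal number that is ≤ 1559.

1540

Solve n(2n−1) ≤ 1559 for integer n.
n = 28 gives 1540 ≤ 1559, while n = 29 gives 1653 > 1559; so the answer is 1540.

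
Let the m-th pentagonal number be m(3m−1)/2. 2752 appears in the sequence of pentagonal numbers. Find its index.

Set n(3n−1)/2 = 2752, giving 3n² − n − 5504 = 0.
The discriminant is 1 + 24·2752 = 66049, and √66049 = 257.
So n = (1 + 257) / 6 = 258/6 = 43.
Check: 43·(3·43 − 1)/2 = 2752. ✓

43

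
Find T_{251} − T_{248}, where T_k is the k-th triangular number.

251·252/2 = 31626 and 248·249/2 = 30876.
Difference: 31626 − 30876 = 750.

750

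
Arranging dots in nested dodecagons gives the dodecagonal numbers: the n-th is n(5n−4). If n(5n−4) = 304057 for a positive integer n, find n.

Set n(5n−4) = 304057, giving 5n² − 4n − 304057 = 0.
The discriminant is 16 + 20·304057 = 6081156, and √6081156 = 2466.
So n = (4 + 2466) / 10 = 2470/10 = 247.

247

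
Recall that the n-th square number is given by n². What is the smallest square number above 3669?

Solve n² > 3669 for integer n.
The largest n with value ≤ 3669 is 60 (since 3600 ≤ 3669 < 3721), so the first above is n = 61, value 3721.

3721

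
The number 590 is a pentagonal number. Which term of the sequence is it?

Set n(3n−1)/2 = 590, giving 3n² − n − 1180 = 0.
The discriminant is 1 + 24·590 = 14161, and √14161 = 119.
So n = (1 + 119) / 6 = 120/6 = 20.
Check: 20·(3·20 − 1)/2 = 590. ✓

20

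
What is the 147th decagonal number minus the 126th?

147·(4·147 − 3) = 85995 and 126·(4·126 − 3) = 63126.
Difference: 85995 − 63126 = 22869.

22869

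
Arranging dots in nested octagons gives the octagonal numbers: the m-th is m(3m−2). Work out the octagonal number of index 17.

17·(3·17 − 2) = 17·49 = 833.

833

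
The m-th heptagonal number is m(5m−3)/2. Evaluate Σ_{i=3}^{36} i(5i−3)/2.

39508

Σ i(5i−3)/2 = (5Σi² − 3Σi) / 2 over i = 3..36.
Σi = 666 − 3 = 663 and Σi² = 16206 − 5 = 16201.
(5·16201 − 3·663) / 2 = 79016/2 = 39508.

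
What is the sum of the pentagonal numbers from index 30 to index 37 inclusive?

Σ i(3i−1)/2 = (3Σi² − Σi) / 2 over i = 30..37.
Σi = 703 − 435 = 268 and Σi² = 17575 − 8555 = 9020.
(3·9020 − 1·268) / 2 = 26792/2 = 13396.

13396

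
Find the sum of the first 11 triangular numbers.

Σ i(i+1)/2 = (Σi² + Σi) / 2 over i = 1..11.
Σi = 66 and Σi² = 506.
(1·506 + 1·66) / 2 = 572/2 = 286.

286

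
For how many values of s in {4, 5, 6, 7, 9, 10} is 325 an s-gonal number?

s = 4: P(4, 18) = 324 and P(4, 19) = 361; 325 is not s-gonal.
s = 5: P(5, 14) = 287 and P(5, 15) = 330; 325 is not s-gonal.
s = 6: P(6, 13) = 325. ✓
s = 7: P(7, 11) = 286 and P(7, 12) = 342; 325 is not s-gonal.
s = 9: P(9, 10) = 325. ✓
s = 10: P(10, 9) = 297 and P(10, 10) = 370; 325 is not s-gonal.
Hits: s ∈ {6, 9} → 2.

2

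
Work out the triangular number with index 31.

31·32/2 = 992/2 = 496.

496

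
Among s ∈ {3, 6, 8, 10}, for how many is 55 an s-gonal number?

s = 3: P(3, 10) = 55. ✓
s = 6: P(6, 5) = 45 and P(6, 6) = 66; 55 is not s-gonal.
s = 8: P(8, 4) = 40 and P(8, 5) = 65; 55 is not s-gonal.
s = 10: P(10, 4) = 52 and P(10, 5) = 85; 55 is not s-gonal.
Hits: s ∈ {3} → 1.

1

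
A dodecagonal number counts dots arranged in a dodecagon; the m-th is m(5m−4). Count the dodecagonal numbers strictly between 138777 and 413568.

120

The n-th dodecagonal number is n(5n−4).
Smallest index with value > 138777: n = 168 (giving 140448).
Largest index with value < 413568: n = 287 (giving 410697).
Indices 168 through 287: 120 terms.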